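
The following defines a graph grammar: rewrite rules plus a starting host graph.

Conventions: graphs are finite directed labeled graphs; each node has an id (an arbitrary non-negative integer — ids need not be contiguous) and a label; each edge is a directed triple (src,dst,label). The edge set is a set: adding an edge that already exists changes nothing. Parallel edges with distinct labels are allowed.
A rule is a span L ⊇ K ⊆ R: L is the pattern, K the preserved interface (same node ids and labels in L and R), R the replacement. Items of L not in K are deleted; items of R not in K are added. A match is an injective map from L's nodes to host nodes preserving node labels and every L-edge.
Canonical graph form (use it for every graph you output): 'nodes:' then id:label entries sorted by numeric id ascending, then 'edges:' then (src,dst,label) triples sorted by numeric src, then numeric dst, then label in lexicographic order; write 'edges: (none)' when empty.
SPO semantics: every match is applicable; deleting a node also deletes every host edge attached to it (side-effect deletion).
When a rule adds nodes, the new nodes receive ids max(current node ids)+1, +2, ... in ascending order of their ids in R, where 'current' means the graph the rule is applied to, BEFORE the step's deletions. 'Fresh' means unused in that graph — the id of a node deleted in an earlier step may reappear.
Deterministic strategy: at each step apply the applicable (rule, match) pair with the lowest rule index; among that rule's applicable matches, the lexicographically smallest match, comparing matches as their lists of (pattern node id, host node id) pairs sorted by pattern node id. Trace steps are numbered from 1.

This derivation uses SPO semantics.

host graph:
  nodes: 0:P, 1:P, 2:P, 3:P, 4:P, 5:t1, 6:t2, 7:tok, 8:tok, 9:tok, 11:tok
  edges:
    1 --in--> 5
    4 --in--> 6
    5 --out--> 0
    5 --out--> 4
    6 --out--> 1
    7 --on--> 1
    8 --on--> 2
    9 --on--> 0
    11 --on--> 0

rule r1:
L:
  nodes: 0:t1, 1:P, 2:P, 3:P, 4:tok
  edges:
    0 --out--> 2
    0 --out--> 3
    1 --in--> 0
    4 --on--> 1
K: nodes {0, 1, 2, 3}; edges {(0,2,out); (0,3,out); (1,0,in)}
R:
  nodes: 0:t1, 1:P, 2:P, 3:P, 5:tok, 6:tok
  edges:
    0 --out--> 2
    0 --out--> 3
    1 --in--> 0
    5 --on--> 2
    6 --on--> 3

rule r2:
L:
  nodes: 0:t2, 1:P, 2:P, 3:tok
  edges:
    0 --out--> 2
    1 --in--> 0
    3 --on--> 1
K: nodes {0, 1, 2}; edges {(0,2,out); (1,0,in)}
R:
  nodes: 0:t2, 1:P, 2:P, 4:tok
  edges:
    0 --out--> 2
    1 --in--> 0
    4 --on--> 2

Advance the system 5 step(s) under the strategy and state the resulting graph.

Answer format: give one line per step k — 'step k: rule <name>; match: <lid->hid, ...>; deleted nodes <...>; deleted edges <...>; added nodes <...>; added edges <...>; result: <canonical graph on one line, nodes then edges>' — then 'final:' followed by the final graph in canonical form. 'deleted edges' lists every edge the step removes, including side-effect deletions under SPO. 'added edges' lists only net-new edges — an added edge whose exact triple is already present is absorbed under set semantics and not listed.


step 1: rule r1; match: 0->5, 1->1, 2->0, 3->4, 4->7; deleted nodes 7; deleted edges (7,1,on); added nodes 12, 13; added edges (12,0,on); (13,4,on); result: nodes: 0:P, 1:P, 2:P, 3:P, 4:P, 5:t1, 6:t2, 8:tok, 9:tok, 11:tok, 12:tok, 13:tok edges: (1,5,in); (4,6,in); (5,0,out); (5,4,out); (6,1,out); (8,2,on); (9,0,on); (11,0,on); (12,0,on); (13,4,on)
step 2: rule r2; match: 0->6, 1->4, 2->1, 3->13; deleted nodes 13; deleted edges (13,4,on); added nodes 14; added edges (14,1,on); result: nodes: 0:P, 1:P, 2:P, 3:P, 4:P, 5:t1, 6:t2, 8:tok, 9:tok, 11:tok, 12:tok, 14:tok edges: (1,5,in); (4,6,in); (5,0,out); (5,4,out); (6,1,out); (8,2,on); (9,0,on); (11,0,on); (12,0,on); (14,1,on)
step 3: rule r1; match: 0->5, 1->1, 2->0, 3->4, 4->14; deleted nodes 14; deleted edges (14,1,on); added nodes 15, 16; added edges (15,0,on); (16,4,on); result: nodes: 0:P, 1:P, 2:P, 3:P, 4:P, 5:t1, 6:t2, 8:tok, 9:tok, 11:tok, 12:tok, 15:tok, 16:tok edges: (1,5,in); (4,6,in); (5,0,out); (5,4,out); (6,1,out); (8,2,on); (9,0,on); (11,0,on); (12,0,on); (15,0,on); (16,4,on)
step 4: rule r2; match: 0->6, 1->4, 2->1, 3->16; deleted nodes 16; deleted edges (16,4,on); added nodes 17; added edges (17,1,on); result: nodes: 0:P, 1:P, 2:P, 3:P, 4:P, 5:t1, 6:t2, 8:tok, 9:tok, 11:tok, 12:tok, 15:tok, 17:tok edges: (1,5,in); (4,6,in); (5,0,out); (5,4,out); (6,1,out); (8,2,on); (9,0,on); (11,0,on); (12,0,on); (15,0,on); (17,1,on)
step 5: rule r1; match: 0->5, 1->1, 2->0, 3->4, 4->17; deleted nodes 17; deleted edges (17,1,on); added nodes 18, 19; added edges (18,0,on); (19,4,on); result: nodes: 0:P, 1:P, 2:P, 3:P, 4:P, 5:t1, 6:t2, 8:tok, 9:tok, 11:tok, 12:tok, 15:tok, 18:tok, 19:tok edges: (1,5,in); (4,6,in); (5,0,out); (5,4,out); (6,1,out); (8,2,on); (9,0,on); (11,0,on); (12,0,on); (15,0,on); (18,0,on); (19,4,on)
final:
nodes: 0:P, 1:P, 2:P, 3:P, 4:P, 5:t1, 6:t2, 8:tok, 9:tok, 11:tok, 12:tok, 15:tok, 18:tok, 19:tok
edges: (1,5,in); (4,6,in); (5,0,out); (5,4,out); (6,1,out); (8,2,on); (9,0,on); (11,0,on); (12,0,on); (15,0,on); (18,0,on); (19,4,on)


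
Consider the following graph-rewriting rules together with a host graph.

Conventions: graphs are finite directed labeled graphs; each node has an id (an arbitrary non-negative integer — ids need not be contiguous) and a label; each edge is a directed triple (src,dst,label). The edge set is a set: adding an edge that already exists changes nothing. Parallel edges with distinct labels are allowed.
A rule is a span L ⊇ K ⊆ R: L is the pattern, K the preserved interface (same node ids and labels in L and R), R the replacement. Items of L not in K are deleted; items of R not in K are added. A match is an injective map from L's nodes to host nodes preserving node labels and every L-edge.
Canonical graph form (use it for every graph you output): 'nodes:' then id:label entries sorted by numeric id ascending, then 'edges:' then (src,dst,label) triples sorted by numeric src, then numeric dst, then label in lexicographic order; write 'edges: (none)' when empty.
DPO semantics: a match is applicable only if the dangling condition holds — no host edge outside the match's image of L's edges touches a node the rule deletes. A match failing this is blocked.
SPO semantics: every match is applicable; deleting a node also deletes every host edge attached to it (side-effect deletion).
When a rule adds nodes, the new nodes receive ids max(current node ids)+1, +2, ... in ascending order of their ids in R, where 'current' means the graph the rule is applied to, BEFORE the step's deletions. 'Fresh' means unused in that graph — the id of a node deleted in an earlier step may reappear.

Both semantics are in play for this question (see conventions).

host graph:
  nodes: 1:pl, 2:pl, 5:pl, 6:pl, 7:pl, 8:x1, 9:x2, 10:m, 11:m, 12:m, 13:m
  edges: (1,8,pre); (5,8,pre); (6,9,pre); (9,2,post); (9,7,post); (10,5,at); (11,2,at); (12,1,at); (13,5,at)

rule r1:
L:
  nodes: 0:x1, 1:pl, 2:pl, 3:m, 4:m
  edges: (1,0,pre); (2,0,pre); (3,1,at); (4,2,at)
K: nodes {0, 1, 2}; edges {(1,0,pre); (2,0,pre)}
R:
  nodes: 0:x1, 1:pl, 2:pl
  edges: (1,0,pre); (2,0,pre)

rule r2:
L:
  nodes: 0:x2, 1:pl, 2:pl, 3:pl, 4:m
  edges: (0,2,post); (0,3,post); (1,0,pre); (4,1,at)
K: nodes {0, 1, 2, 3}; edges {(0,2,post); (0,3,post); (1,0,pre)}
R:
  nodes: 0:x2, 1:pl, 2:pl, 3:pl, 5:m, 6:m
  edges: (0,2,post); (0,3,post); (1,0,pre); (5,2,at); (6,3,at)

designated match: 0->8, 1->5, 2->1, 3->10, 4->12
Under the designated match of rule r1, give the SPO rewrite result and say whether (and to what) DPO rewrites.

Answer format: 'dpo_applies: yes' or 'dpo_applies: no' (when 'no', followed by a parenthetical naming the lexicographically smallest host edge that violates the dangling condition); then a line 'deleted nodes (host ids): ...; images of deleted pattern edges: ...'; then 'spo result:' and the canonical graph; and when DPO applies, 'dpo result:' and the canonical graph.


dpo_applies: yes
deleted nodes (host ids): 10, 12; images of deleted pattern edges: (10,5,at); (12,1,at)
spo result:
nodes: 1:pl, 2:pl, 5:pl, 6:pl, 7:pl, 8:x1, 9:x2, 11:m, 13:m
edges: (1,8,pre); (5,8,pre); (6,9,pre); (9,2,post); (9,7,post); (11,2,at); (13,5,at)
dpo result:
nodes: 1:pl, 2:pl, 5:pl, 6:pl, 7:pl, 8:x1, 9:x2, 11:m, 13:m
edges: (1,8,pre); (5,8,pre); (6,9,pre); (9,2,post); (9,7,post); (11,2,at); (13,5,at)


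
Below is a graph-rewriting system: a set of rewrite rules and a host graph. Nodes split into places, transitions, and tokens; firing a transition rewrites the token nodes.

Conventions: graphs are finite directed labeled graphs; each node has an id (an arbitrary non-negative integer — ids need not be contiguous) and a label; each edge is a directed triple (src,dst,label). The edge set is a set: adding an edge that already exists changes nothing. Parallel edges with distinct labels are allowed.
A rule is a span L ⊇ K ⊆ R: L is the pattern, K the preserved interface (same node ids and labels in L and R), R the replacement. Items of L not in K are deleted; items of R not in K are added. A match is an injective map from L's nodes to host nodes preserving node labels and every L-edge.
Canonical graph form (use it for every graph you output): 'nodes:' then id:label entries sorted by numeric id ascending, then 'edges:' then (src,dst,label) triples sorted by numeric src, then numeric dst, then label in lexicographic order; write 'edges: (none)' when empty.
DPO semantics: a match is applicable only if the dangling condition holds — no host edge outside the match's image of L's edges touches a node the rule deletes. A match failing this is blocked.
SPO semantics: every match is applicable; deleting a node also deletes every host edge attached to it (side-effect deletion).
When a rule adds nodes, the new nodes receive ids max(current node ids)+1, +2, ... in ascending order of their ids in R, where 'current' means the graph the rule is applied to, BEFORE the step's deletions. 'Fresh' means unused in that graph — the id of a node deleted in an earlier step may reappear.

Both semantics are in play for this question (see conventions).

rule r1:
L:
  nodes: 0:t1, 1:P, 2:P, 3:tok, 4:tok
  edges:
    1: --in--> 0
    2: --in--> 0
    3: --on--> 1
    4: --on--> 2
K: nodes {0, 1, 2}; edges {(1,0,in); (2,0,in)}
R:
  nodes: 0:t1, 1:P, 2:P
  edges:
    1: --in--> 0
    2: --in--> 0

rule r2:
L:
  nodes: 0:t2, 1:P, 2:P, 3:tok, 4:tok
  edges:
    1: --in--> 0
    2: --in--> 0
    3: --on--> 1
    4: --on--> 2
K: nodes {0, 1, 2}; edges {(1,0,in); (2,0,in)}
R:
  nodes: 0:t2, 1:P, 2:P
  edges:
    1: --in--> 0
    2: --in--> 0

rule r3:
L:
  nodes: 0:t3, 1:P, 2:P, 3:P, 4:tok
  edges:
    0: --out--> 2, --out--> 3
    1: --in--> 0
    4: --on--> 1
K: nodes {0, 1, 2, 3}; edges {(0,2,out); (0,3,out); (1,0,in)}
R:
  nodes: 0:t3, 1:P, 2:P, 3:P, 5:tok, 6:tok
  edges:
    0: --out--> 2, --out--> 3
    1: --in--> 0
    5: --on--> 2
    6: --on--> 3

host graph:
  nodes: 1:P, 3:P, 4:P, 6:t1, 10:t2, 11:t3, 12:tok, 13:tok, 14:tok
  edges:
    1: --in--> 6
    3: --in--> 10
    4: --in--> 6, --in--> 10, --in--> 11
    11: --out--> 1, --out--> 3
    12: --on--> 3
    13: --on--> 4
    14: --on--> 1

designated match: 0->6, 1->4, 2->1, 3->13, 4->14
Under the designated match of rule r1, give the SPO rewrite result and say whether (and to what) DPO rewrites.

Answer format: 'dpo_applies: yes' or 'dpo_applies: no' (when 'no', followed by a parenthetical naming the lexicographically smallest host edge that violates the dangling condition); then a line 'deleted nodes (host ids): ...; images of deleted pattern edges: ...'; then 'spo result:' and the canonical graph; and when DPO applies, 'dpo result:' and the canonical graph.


dpo_applies: yes
deleted nodes (host ids): 13, 14; images of deleted pattern edges: (13,4,on); (14,1,on)
spo result:
nodes: 1:P, 3:P, 4:P, 6:t1, 10:t2, 11:t3, 12:tok
edges: (1,6,in); (3,10,in); (4,6,in); (4,10,in); (4,11,in); (11,1,out); (11,3,out); (12,3,on)
dpo result:
nodes: 1:P, 3:P, 4:P, 6:t1, 10:t2, 11:t3, 12:tok
edges: (1,6,in); (3,10,in); (4,6,in); (4,10,in); (4,11,in); (11,1,out); (11,3,out); (12,3,on)


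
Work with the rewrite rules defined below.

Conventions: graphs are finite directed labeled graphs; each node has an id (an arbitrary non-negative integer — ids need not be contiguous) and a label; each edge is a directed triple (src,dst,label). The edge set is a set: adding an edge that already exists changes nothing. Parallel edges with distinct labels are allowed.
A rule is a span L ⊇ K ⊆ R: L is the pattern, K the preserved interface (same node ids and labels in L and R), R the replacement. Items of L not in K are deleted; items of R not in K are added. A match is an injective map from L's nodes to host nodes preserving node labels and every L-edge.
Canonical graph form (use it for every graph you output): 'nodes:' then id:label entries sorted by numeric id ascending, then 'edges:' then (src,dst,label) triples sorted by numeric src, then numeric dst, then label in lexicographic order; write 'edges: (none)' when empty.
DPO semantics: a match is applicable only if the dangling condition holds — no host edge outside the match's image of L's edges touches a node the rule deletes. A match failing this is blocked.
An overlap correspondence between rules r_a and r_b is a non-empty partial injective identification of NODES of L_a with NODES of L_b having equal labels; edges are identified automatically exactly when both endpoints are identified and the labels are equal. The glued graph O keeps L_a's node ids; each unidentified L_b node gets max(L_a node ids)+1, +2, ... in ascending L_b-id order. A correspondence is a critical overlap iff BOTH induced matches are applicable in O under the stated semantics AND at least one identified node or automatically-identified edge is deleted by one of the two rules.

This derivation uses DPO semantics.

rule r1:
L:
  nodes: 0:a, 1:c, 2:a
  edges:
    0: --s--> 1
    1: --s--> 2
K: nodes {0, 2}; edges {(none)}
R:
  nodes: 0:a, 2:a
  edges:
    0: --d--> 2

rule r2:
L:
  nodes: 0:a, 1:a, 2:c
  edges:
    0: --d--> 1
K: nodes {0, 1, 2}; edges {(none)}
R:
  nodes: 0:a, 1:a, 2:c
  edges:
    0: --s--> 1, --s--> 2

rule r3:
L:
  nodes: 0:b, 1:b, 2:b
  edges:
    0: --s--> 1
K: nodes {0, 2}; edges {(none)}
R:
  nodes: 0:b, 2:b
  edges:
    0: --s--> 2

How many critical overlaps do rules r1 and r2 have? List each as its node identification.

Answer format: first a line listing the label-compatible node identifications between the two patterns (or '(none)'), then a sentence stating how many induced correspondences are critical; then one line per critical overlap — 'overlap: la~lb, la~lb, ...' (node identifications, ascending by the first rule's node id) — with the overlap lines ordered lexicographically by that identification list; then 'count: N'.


label-compatible node identifications between L(r1) and L(r2): 0~0, 0~1, 1~2, 2~0, 2~1
7 of the induced correspondences are critical overlaps of r1 and r2.
overlap: 0~0, 1~2
overlap: 0~0, 1~2, 2~1
overlap: 0~1, 1~2
overlap: 0~1, 1~2, 2~0
overlap: 1~2
overlap: 1~2, 2~0
overlap: 1~2, 2~1
count: 7


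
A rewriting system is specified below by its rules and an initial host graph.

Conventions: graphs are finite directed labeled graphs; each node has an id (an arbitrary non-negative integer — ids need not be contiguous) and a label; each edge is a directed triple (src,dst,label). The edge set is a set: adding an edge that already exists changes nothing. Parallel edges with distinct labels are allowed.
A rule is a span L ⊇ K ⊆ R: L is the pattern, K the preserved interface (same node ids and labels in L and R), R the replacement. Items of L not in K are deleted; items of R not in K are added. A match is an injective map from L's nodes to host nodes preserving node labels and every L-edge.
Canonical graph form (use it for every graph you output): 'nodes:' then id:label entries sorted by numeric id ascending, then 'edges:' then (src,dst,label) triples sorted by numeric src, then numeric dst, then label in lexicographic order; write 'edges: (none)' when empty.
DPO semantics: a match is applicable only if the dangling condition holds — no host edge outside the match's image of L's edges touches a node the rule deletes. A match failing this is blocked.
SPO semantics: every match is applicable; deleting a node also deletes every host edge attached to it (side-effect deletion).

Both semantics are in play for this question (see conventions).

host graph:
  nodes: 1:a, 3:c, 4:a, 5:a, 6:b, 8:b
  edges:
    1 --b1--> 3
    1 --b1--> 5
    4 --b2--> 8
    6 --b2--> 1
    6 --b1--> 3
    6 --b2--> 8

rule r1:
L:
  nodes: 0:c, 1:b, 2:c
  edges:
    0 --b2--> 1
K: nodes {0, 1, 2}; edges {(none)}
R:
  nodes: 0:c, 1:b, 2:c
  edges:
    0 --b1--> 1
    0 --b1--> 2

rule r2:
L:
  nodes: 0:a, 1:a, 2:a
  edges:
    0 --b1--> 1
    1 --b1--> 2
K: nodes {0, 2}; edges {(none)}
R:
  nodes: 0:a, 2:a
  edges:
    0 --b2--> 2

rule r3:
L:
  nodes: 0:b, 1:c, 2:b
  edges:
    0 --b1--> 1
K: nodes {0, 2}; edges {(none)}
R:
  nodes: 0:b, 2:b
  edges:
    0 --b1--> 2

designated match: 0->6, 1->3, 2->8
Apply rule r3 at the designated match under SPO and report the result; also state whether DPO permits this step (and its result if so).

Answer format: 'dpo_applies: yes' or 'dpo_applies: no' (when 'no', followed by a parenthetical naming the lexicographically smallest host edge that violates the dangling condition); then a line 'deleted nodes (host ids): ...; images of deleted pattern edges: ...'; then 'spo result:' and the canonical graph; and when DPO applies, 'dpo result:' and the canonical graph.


dpo_applies: no
(the rule deletes node 3, which keeps host edge (1,3,b1) outside the match image — the dangling condition fails, DPO blocks; SPO proceeds and side-deletes such edges)
deleted nodes (host ids): 3; images of deleted pattern edges: (6,3,b1)
spo result:
nodes: 1:a, 4:a, 5:a, 6:b, 8:b
edges: (1,5,b1); (4,8,b2); (6,1,b2); (6,8,b1); (6,8,b2)


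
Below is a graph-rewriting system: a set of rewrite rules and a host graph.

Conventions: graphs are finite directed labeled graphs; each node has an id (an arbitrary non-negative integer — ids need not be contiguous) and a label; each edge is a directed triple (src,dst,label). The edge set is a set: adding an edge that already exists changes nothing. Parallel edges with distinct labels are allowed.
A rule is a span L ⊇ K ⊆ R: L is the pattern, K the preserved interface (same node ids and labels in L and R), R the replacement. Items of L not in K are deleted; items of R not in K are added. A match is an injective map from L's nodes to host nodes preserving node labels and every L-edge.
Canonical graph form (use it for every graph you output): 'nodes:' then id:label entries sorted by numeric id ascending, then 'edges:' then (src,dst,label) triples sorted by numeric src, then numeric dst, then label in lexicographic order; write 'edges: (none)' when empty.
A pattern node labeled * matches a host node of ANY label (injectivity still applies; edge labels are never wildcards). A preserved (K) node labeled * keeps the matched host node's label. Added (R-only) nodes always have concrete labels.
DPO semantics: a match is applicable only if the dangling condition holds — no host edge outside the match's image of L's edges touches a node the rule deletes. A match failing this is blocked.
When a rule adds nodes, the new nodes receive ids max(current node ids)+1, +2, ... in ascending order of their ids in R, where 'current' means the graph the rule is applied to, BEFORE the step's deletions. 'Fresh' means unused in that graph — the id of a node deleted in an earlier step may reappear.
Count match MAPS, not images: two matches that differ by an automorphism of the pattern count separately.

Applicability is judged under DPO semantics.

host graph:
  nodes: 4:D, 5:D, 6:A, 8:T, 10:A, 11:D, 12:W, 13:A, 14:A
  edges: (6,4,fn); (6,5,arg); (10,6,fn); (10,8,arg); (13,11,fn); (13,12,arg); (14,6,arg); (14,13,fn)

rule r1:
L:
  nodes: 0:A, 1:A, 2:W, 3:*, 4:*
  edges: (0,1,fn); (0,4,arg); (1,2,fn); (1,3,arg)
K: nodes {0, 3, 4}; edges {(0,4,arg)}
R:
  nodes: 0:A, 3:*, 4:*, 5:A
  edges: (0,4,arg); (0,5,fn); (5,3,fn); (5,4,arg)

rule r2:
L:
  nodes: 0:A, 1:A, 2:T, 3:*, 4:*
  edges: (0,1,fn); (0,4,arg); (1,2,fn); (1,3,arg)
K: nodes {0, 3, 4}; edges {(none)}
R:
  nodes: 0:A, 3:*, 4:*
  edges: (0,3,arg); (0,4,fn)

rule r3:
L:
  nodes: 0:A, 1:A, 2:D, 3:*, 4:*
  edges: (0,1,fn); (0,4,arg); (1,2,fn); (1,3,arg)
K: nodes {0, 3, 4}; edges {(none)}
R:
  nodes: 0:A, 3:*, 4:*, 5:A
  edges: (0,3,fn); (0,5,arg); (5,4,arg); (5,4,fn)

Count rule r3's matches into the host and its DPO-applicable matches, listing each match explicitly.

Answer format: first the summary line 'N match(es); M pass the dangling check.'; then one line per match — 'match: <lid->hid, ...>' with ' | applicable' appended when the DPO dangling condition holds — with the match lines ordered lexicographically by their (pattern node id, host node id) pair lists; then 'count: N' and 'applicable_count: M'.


2 match(es); 1 pass the dangling check.
match: 0->10, 1->6, 2->4, 3->5, 4->8
match: 0->14, 1->13, 2->11, 3->12, 4->6 | applicable
count: 2
applicable_count: 1


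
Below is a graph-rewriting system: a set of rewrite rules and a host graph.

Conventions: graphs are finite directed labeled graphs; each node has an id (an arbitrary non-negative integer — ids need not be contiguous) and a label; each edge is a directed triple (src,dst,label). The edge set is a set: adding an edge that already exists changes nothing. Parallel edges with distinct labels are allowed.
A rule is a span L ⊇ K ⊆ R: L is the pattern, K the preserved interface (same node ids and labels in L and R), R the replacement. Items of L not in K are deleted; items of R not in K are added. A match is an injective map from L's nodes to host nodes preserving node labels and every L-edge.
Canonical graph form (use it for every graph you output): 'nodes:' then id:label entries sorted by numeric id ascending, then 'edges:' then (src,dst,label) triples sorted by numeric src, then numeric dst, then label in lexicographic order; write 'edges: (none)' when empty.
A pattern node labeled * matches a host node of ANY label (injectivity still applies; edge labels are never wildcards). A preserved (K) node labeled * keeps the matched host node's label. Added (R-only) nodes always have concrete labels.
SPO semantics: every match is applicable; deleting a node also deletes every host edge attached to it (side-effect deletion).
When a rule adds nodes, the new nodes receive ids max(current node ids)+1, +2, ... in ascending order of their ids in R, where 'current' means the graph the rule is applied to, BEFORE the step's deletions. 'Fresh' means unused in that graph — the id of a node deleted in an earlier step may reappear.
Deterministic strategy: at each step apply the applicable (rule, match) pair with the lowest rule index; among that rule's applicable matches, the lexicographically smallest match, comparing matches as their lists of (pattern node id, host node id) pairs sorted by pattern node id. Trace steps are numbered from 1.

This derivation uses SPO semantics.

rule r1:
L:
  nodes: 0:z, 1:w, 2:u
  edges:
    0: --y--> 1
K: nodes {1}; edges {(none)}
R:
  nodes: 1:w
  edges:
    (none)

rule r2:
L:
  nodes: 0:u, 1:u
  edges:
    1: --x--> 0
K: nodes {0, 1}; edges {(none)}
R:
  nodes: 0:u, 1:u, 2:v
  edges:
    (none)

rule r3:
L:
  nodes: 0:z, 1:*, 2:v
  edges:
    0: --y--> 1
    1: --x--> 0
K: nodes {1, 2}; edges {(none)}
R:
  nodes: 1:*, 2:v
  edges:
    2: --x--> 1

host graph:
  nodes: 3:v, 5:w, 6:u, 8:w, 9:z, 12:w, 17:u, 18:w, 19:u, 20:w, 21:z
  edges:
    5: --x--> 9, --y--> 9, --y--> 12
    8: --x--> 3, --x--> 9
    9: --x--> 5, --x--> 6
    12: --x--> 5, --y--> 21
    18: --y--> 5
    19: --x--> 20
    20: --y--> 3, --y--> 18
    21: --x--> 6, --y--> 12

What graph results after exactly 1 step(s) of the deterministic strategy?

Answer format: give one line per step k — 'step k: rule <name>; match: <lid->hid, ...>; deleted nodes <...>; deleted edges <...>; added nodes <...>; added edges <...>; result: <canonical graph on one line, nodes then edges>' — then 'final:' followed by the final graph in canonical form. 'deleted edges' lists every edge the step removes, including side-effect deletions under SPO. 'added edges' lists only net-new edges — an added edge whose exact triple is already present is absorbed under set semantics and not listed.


step 1: rule r1; match: 0->21, 1->12, 2->6; deleted nodes 6, 21; deleted edges (9,6,x); (12,21,y); (21,6,x); (21,12,y); added nodes (none); added edges (none); result: nodes: 3:v, 5:w, 8:w, 9:z, 12:w, 17:u, 18:w, 19:u, 20:w edges: (5,9,x); (5,9,y); (5,12,y); (8,3,x); (8,9,x); (9,5,x); (12,5,x); (18,5,y); (19,20,x); (20,3,y); (20,18,y)
final:
nodes: 3:v, 5:w, 8:w, 9:z, 12:w, 17:u, 18:w, 19:u, 20:w
edges: (5,9,x); (5,9,y); (5,12,y); (8,3,x); (8,9,x); (9,5,x); (12,5,x); (18,5,y); (19,20,x); (20,3,y); (20,18,y)


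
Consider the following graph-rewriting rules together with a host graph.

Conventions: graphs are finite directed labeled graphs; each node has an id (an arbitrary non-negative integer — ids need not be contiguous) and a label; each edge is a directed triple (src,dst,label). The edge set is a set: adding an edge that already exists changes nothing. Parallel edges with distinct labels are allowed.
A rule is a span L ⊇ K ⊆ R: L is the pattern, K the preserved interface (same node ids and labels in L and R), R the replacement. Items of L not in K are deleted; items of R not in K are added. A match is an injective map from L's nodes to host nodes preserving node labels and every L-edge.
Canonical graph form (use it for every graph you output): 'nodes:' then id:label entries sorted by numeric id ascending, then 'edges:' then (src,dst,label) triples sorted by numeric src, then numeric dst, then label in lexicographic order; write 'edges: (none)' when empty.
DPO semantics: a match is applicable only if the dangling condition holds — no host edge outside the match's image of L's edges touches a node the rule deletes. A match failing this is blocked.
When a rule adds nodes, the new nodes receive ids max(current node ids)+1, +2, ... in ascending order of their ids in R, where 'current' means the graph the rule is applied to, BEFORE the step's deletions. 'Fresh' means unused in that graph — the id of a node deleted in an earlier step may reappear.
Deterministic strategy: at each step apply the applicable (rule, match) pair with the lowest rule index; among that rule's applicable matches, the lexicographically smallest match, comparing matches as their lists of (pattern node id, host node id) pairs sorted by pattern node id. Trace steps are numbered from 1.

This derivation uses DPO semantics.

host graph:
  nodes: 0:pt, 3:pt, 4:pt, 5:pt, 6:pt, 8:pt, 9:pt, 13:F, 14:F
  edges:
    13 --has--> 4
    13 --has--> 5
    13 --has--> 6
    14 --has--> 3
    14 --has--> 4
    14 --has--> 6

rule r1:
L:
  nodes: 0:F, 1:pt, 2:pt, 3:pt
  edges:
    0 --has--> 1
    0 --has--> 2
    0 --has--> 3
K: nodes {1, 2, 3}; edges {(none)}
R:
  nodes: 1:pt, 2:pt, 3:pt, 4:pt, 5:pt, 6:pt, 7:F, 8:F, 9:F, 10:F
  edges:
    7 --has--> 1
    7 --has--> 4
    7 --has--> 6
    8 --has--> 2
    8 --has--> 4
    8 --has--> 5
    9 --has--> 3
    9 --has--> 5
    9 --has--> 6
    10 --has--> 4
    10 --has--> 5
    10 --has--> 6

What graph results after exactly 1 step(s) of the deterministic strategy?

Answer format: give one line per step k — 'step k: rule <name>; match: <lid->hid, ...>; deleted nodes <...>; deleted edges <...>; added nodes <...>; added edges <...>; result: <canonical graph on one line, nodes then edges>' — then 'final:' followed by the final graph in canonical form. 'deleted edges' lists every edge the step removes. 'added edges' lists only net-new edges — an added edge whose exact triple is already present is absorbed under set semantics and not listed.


step 1: rule r1; match: 0->13, 1->4, 2->5, 3->6; deleted nodes 13; deleted edges (13,4,has); (13,5,has); (13,6,has); added nodes 15, 16, 17, 18, 19, 20, 21; added edges (18,4,has); (18,15,has); (18,17,has); (19,5,has); (19,15,has); (19,16,has); (20,6,has); (20,16,has); (20,17,has); (21,15,has); (21,16,has); (21,17,has); result: nodes: 0:pt, 3:pt, 4:pt, 5:pt, 6:pt, 8:pt, 9:pt, 14:F, 15:pt, 16:pt, 17:pt, 18:F, 19:F, 20:F, 21:F edges: (14,3,has); (14,4,has); (14,6,has); (18,4,has); (18,15,has); (18,17,has); (19,5,has); (19,15,has); (19,16,has); (20,6,has); (20,16,has); (20,17,has); (21,15,has); (21,16,has); (21,17,has)
final:
nodes: 0:pt, 3:pt, 4:pt, 5:pt, 6:pt, 8:pt, 9:pt, 14:F, 15:pt, 16:pt, 17:pt, 18:F, 19:F, 20:F, 21:F
edges: (14,3,has); (14,4,has); (14,6,has); (18,4,has); (18,15,has); (18,17,has); (19,5,has); (19,15,has); (19,16,has); (20,6,has); (20,16,has); (20,17,has); (21,15,has); (21,16,has); (21,17,has)


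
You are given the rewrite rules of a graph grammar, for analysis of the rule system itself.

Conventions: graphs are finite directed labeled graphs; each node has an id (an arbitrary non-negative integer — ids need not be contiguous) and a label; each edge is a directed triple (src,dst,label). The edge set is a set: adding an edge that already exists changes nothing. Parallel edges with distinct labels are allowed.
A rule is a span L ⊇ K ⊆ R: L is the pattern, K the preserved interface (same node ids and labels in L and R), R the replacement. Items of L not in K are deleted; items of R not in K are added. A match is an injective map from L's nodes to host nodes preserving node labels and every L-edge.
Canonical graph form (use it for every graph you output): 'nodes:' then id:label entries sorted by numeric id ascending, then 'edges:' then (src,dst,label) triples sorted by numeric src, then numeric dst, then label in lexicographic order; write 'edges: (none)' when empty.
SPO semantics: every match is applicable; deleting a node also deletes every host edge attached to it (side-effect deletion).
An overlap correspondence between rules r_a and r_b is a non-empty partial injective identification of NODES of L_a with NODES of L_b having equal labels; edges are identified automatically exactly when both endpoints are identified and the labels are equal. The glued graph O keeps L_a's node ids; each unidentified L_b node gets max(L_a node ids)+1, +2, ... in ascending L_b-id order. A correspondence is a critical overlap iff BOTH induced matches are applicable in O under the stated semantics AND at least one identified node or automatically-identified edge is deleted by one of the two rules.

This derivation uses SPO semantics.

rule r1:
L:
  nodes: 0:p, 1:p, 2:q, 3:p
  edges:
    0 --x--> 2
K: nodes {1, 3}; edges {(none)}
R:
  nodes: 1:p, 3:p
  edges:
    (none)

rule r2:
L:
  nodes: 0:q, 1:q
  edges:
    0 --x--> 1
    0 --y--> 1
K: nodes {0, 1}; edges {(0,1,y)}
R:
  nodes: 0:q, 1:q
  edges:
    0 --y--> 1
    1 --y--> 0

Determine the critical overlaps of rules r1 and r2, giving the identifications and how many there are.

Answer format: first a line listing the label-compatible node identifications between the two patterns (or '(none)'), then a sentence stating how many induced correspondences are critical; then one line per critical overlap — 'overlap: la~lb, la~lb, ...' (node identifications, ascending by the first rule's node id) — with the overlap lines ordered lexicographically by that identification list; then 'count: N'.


label-compatible node identifications between L(r1) and L(r2): 2~0, 2~1
2 of the induced correspondences are critical overlaps of r1 and r2.
overlap: 2~0
overlap: 2~1
count: 2


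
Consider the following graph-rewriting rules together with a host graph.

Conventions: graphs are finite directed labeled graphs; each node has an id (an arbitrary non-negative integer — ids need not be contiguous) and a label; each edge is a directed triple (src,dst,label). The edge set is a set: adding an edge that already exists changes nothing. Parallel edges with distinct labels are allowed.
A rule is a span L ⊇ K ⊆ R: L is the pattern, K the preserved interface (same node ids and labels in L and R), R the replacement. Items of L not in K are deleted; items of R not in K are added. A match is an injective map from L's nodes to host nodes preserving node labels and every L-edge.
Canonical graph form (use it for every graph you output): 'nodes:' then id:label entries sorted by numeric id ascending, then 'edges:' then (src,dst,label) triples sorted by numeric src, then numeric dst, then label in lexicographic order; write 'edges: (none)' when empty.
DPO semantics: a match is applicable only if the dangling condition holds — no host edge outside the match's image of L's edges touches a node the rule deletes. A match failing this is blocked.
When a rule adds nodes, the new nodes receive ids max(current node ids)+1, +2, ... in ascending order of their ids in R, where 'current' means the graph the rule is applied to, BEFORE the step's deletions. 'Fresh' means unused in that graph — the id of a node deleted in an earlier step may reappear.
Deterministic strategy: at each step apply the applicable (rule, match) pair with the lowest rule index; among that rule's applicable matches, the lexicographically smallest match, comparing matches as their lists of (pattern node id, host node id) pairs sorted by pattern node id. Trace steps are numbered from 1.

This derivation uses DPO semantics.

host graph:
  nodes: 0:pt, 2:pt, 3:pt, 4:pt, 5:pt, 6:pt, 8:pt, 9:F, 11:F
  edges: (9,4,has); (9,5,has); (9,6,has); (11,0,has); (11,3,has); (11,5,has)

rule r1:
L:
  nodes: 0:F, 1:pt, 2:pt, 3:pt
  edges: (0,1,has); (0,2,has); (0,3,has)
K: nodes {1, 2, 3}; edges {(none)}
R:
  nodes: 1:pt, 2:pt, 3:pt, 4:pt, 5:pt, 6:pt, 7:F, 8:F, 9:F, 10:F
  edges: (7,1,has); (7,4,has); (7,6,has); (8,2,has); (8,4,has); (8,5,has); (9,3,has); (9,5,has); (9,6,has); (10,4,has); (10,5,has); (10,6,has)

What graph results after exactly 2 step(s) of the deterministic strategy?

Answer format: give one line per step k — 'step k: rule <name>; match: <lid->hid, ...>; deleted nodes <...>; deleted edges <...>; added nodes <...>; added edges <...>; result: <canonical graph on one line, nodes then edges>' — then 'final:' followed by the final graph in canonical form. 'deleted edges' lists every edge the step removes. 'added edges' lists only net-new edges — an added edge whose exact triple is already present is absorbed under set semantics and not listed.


step 1: rule r1; match: 0->9, 1->4, 2->5, 3->6; deleted nodes 9; deleted edges (9,4,has); (9,5,has); (9,6,has); added nodes 12, 13, 14, 15, 16, 17, 18; added edges (15,4,has); (15,12,has); (15,14,has); (16,5,has); (16,12,has); (16,13,has); (17,6,has); (17,13,has); (17,14,has); (18,12,has); (18,13,has); (18,14,has); result: nodes: 0:pt, 2:pt, 3:pt, 4:pt, 5:pt, 6:pt, 8:pt, 11:F, 12:pt, 13:pt, 14:pt, 15:F, 16:F, 17:F, 18:F edges: (11,0,has); (11,3,has); (11,5,has); (15,4,has); (15,12,has); (15,14,has); (16,5,has); (16,12,has); (16,13,has); (17,6,has); (17,13,has); (17,14,has); (18,12,has); (18,13,has); (18,14,has)
step 2: rule r1; match: 0->11, 1->0, 2->3, 3->5; deleted nodes 11; deleted edges (11,0,has); (11,3,has); (11,5,has); added nodes 19, 20, 21, 22, 23, 24, 25; added edges (22,0,has); (22,19,has); (22,21,has); (23,3,has); (23,19,has); (23,20,has); (24,5,has); (24,20,has); (24,21,has); (25,19,has); (25,20,has); (25,21,has); result: nodes: 0:pt, 2:pt, 3:pt, 4:pt, 5:pt, 6:pt, 8:pt, 12:pt, 13:pt, 14:pt, 15:F, 16:F, 17:F, 18:F, 19:pt, 20:pt, 21:pt, 22:F, 23:F, 24:F, 25:F edges: (15,4,has); (15,12,has); (15,14,has); (16,5,has); (16,12,has); (16,13,has); (17,6,has); (17,13,has); (17,14,has); (18,12,has); (18,13,has); (18,14,has); (22,0,has); (22,19,has); (22,21,has); (23,3,has); (23,19,has); (23,20,has); (24,5,has); (24,20,has); (24,21,has); (25,19,has); (25,20,has); (25,21,has)
final:
nodes: 0:pt, 2:pt, 3:pt, 4:pt, 5:pt, 6:pt, 8:pt, 12:pt, 13:pt, 14:pt, 15:F, 16:F, 17:F, 18:F, 19:pt, 20:pt, 21:pt, 22:F, 23:F, 24:F, 25:F
edges: (15,4,has); (15,12,has); (15,14,has); (16,5,has); (16,12,has); (16,13,has); (17,6,has); (17,13,has); (17,14,has); (18,12,has); (18,13,has); (18,14,has); (22,0,has); (22,19,has); (22,21,has); (23,3,has); (23,19,has); (23,20,has); (24,5,has); (24,20,has); (24,21,has); (25,19,has); (25,20,has); (25,21,has)


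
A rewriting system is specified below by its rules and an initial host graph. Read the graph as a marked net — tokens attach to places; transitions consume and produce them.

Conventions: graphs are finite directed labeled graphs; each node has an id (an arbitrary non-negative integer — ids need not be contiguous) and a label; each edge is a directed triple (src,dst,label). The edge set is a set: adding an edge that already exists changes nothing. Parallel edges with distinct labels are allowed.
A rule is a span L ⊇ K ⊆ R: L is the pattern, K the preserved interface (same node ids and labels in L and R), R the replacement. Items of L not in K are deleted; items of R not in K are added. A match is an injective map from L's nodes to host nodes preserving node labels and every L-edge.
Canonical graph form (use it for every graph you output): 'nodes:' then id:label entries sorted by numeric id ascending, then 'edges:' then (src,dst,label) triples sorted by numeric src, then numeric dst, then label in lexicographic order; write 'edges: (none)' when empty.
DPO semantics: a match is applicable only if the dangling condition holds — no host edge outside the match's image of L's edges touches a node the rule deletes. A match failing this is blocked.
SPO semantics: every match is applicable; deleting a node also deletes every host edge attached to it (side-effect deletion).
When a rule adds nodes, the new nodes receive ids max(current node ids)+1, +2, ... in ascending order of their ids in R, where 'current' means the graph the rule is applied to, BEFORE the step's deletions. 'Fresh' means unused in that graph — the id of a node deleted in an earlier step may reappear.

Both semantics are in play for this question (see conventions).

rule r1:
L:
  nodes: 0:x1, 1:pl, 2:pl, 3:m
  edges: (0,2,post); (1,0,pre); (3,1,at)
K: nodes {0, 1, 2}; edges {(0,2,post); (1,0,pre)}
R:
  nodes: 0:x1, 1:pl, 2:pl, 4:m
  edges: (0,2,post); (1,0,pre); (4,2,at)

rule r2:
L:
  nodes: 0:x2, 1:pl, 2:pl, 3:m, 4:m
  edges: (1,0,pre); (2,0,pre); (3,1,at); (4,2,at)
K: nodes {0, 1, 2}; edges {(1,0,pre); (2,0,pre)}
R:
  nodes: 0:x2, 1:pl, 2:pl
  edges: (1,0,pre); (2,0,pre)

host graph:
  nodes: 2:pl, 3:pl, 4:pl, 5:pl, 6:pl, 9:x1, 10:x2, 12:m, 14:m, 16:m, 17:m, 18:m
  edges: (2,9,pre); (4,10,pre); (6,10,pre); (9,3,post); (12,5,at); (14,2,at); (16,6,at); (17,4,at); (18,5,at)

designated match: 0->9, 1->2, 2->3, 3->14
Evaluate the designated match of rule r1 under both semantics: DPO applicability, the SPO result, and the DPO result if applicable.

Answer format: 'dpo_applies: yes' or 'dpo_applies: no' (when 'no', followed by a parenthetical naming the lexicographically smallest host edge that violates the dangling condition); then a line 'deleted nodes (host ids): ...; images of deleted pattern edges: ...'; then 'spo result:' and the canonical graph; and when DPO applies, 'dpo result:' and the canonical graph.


dpo_applies: yes
deleted nodes (host ids): 14; images of deleted pattern edges: (14,2,at)
spo result:
nodes: 2:pl, 3:pl, 4:pl, 5:pl, 6:pl, 9:x1, 10:x2, 12:m, 16:m, 17:m, 18:m, 19:m
edges: (2,9,pre); (4,10,pre); (6,10,pre); (9,3,post); (12,5,at); (16,6,at); (17,4,at); (18,5,at); (19,3,at)
dpo result:
nodes: 2:pl, 3:pl, 4:pl, 5:pl, 6:pl, 9:x1, 10:x2, 12:m, 16:m, 17:m, 18:m, 19:m
edges: (2,9,pre); (4,10,pre); (6,10,pre); (9,3,post); (12,5,at); (16,6,at); (17,4,at); (18,5,at); (19,3,at)


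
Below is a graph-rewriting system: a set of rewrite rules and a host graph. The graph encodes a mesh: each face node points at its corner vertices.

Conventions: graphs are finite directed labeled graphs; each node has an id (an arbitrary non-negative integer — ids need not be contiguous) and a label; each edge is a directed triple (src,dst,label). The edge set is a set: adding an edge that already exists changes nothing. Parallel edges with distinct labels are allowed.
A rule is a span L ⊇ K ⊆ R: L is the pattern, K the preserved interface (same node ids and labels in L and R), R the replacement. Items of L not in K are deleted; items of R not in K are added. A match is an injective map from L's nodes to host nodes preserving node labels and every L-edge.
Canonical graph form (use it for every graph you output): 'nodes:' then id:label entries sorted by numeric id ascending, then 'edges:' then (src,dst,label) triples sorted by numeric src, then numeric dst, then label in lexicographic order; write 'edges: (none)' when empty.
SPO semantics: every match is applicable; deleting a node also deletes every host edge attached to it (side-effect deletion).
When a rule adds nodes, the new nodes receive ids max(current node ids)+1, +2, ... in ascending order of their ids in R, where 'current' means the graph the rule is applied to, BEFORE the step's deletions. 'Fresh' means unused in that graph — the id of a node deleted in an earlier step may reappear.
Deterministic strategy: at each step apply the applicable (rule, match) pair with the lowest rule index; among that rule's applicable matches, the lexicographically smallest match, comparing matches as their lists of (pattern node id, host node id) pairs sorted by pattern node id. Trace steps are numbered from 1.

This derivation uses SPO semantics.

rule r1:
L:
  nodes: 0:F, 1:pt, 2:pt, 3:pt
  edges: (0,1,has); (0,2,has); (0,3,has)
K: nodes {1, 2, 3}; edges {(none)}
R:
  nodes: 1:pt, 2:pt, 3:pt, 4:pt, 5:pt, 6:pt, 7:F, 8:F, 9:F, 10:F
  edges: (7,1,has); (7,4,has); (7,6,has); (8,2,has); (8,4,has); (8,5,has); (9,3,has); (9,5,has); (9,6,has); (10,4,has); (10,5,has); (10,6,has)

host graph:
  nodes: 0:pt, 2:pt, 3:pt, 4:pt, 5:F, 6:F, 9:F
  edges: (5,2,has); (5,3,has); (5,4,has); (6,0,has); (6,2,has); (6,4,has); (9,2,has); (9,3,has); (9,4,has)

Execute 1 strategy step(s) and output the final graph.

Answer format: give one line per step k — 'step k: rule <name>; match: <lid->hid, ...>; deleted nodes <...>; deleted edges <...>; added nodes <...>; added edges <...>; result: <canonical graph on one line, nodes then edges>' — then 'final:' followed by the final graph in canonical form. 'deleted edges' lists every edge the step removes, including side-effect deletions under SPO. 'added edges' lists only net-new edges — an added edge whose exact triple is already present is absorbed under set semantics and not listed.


step 1: rule r1; match: 0->5, 1->2, 2->3, 3->4; deleted nodes 5; deleted edges (5,2,has); (5,3,has); (5,4,has); added nodes 10, 11, 12, 13, 14, 15, 16; added edges (13,2,has); (13,10,has); (13,12,has); (14,3,has); (14,10,has); (14,11,has); (15,4,has); (15,11,has); (15,12,has); (16,10,has); (16,11,has); (16,12,has); result: nodes: 0:pt, 2:pt, 3:pt, 4:pt, 6:F, 9:F, 10:pt, 11:pt, 12:pt, 13:F, 14:F, 15:F, 16:F edges: (6,0,has); (6,2,has); (6,4,has); (9,2,has); (9,3,has); (9,4,has); (13,2,has); (13,10,has); (13,12,has); (14,3,has); (14,10,has); (14,11,has); (15,4,has); (15,11,has); (15,12,has); (16,10,has); (16,11,has); (16,12,has)
final:
nodes: 0:pt, 2:pt, 3:pt, 4:pt, 6:F, 9:F, 10:pt, 11:pt, 12:pt, 13:F, 14:F, 15:F, 16:F
edges: (6,0,has); (6,2,has); (6,4,has); (9,2,has); (9,3,has); (9,4,has); (13,2,has); (13,10,has); (13,12,has); (14,3,has); (14,10,has); (14,11,has); (15,4,has); (15,11,has); (15,12,has); (16,10,has); (16,11,has); (16,12,has)
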